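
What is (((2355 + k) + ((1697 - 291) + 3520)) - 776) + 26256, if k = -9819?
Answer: 22942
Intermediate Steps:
(((2355 + k) + ((1697 - 291) + 3520)) - 776) + 26256 = (((2355 - 9819) + ((1697 - 291) + 3520)) - 776) + 26256 = ((-7464 + (1406 + 3520)) - 776) + 26256 = ((-7464 + 4926) - 776) + 26256 = (-2538 - 776) + 26256 = -3314 + 26256 = 22942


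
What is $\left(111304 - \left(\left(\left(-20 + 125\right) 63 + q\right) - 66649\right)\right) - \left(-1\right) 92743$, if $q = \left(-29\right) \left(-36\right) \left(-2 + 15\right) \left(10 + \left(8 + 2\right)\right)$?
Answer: $-7359$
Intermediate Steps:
$q = 271440$ ($q = 1044 \cdot 13 \left(10 + 10\right) = 1044 \cdot 13 \cdot 20 = 1044 \cdot 260 = 271440$)
$\left(111304 - \left(\left(\left(-20 + 125\right) 63 + q\right) - 66649\right)\right) - \left(-1\right) 92743 = \left(111304 - \left(\left(\left(-20 + 125\right) 63 + 271440\right) - 66649\right)\right) - \left(-1\right) 92743 = \left(111304 - \left(\left(105 \cdot 63 + 271440\right) - 66649\right)\right) - -92743 = \left(111304 - \left(\left(6615 + 271440\right) - 66649\right)\right) + 92743 = \left(111304 - \left(278055 - 66649\right)\right) + 92743 = \left(111304 - 211406\right) + 92743 = -100102 + 92743 = -7359$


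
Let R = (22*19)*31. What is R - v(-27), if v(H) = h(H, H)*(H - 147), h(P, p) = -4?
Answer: 12262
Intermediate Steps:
R = 12958 (R = 418*31 = 12958)
v(H) = 588 - 4*H (v(H) = -4*(H - 147) = -4*(-147 + H) = 588 - 4*H)
R - v(-27) = 12958 - (588 - 4*(-27)) = 12958 - (588 + 108) = 12958 - 1*696 = 12958 - 696 = 12262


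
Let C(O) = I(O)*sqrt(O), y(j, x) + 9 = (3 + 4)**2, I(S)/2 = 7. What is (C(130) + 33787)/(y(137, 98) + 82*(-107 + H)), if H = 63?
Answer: -33787/3568 - 7*sqrt(130)/1784 ≈ -9.5142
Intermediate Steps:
I(S) = 14 (I(S) = 2*7 = 14)
y(j, x) = 40 (y(j, x) = -9 + (3 + 4)**2 = -9 + 7**2 = -9 + 49 = 40)
C(O) = 14*sqrt(O)
(C(130) + 33787)/(y(137, 98) + 82*(-107 + H)) = (14*sqrt(130) + 33787)/(40 + 82*(-107 + 63)) = (33787 + 14*sqrt(130))/(40 + 82*(-44)) = (33787 + 14*sqrt(130))/(40 - 3608) = (33787 + 14*sqrt(130))/(-3568) = (33787 + 14*sqrt(130))*(-1/3568) = -33787/3568 - 7*sqrt(130)/1784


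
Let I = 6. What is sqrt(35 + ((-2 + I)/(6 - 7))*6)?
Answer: sqrt(11) ≈ 3.3166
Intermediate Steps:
sqrt(35 + ((-2 + I)/(6 - 7))*6) = sqrt(35 + ((-2 + 6)/(6 - 7))*6) = sqrt(35 + (4/(-1))*6) = sqrt(35 + (4*(-1))*6) = sqrt(35 - 4*6) = sqrt(35 - 24) = sqrt(11)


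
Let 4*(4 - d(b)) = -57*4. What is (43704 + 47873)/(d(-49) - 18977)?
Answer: -91577/18916 ≈ -4.8412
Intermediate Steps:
d(b) = 61 (d(b) = 4 - (-57)*4/4 = 4 - 1/4*(-228) = 4 + 57 = 61)
(43704 + 47873)/(d(-49) - 18977) = (43704 + 47873)/(61 - 18977) = 91577/(-18916) = 91577*(-1/18916) = -91577/18916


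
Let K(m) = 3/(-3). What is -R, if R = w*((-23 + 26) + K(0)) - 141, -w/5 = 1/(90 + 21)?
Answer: 15661/111 ≈ 141.09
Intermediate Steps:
K(m) = -1 (K(m) = 3*(-1/3) = -1)
w = -5/111 (w = -5/(90 + 21) = -5/111 ≈ -0.045045)
R = -15661/111 (R = -5*((-23 + 26) - 1)/111 - 141 = -5*(3 - 1)/111 - 141 = -5/111*2 - 141 = -10/111 - 141 = -15661/111 ≈ -141.09)
-R = -1*(-15661/111) = 15661/111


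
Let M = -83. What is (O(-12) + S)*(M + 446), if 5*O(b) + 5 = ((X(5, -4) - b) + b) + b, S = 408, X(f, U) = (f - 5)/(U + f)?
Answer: 734349/5 ≈ 1.4687e+5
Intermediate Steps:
X(f, U) = (-5 + f)/(U + f)
O(b) = -1 + b/5 (O(b) = -1 + ((((-5 + 5)/(-4 + 5) - b) + b) + b)/5 = -1 + (((0/1 - b) + b) + b)/5 = -1 + (((1*0 - b) + b) + b)/5 = -1 + (((0 - b) + b) + b)/5 = -1 + ((-b + b) + b)/5 = -1 + (0 + b)/5 = -1 + b/5)
(O(-12) + S)*(M + 446) = ((-1 + (⅕)*(-12)) + 408)*(-83 + 446) = ((-1 - 12/5) + 408)*363 = (-17/5 + 408)*363 = (2023/5)*363 = 734349/5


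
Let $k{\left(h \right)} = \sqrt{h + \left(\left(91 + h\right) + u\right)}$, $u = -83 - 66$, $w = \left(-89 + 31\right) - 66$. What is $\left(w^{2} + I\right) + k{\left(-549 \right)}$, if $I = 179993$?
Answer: $195369 + 34 i \approx 1.9537 \cdot 10^{5} + 34.0 i$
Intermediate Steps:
$w = -124$ ($w = -58 - 66 = -124$)
$u = -149$
$k{\left(h \right)} = \sqrt{-58 + 2 h}$ ($k{\left(h \right)} = \sqrt{h + \left(\left(91 + h\right) - 149\right)} = \sqrt{h + \left(-58 + h\right)} = \sqrt{-58 + 2 h}$)
$\left(w^{2} + I\right) + k{\left(-549 \right)} = \left(\left(-124\right)^{2} + 179993\right) + \sqrt{-58 + 2 \left(-549\right)} = \left(15376 + 179993\right) + \sqrt{-58 - 1098} = 195369 + \sqrt{-1156} = 195369 + 34 i$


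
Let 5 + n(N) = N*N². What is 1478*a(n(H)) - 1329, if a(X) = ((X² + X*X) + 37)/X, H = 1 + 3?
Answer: 10266111/59 ≈ 1.7400e+5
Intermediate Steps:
H = 4
n(N) = -5 + N³ (n(N) = -5 + N*N² = -5 + N³)
a(X) = (37 + 2*X²)/X (a(X) = ((X² + X²) + 37)/X = (2*X² + 37)/X = (37 + 2*X²)/X)
1478*a(n(H)) - 1329 = 1478*(2*(-5 + 4³) + 37/(-5 + 4³)) - 1329 = 1478*(2*(-5 + 64) + 37/(-5 + 64)) - 1329 = 1478*(2*59 + 37/59) - 1329 = 1478*(118 + 37*(1/59)) - 1329 = 1478*(118 + 37/59) - 1329 = 1478*(6999/59) - 1329 = 10344522/59 - 1329 = 10266111/59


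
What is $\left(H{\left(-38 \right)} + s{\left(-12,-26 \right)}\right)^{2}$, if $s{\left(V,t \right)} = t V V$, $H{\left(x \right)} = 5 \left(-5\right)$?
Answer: $14205361$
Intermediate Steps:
$H{\left(x \right)} = -25$
$s{\left(V,t \right)} = t V^{2}$ ($s{\left(V,t \right)} = V t V = t V^{2}$)
$\left(H{\left(-38 \right)} + s{\left(-12,-26 \right)}\right)^{2} = \left(-25 - 26 \left(-12\right)^{2}\right)^{2} = \left(-25 - 3744\right)^{2} = \left(-3769\right)^{2} = 14205361$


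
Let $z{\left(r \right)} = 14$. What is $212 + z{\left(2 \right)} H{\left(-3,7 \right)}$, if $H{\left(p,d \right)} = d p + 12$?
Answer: $86$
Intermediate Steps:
$H{\left(p,d \right)} = 12 + d p$
$212 + z{\left(2 \right)} H{\left(-3,7 \right)} = 212 + 14 \left(12 + 7 \left(-3\right)\right) = 212 + 14 \left(12 - 21\right) = 212 + 14 \left(-9\right) = 212 - 126 = 86$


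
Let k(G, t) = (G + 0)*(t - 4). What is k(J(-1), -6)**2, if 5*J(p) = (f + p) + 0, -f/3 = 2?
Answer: 196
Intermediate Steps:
f = -6 (f = -3*2 = -6)
J(p) = -6/5 + p/5 (J(p) = ((-6 + p) + 0)/5 = (-6 + p)/5 = -6/5 + p/5)
k(G, t) = G*(-4 + t)
k(J(-1), -6)**2 = ((-6/5 + (1/5)*(-1))*(-4 - 6))**2 = ((-6/5 - 1/5)*(-10))**2 = (-7/5*(-10))**2 = 14**2 = 196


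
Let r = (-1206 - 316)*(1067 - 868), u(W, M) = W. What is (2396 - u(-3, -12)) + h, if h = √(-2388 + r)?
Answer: 2399 + I*√305266 ≈ 2399.0 + 552.51*I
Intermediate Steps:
r = -302878 (r = -1522*199 = -302878)
h = I*√305266 (h = √(-2388 - 302878) = √(-305266) = I*√305266 ≈ 552.51*I)
(2396 - u(-3, -12)) + h = (2396 - 1*(-3)) + I*√305266 = (2396 + 3) + I*√305266 = 2399 + I*√305266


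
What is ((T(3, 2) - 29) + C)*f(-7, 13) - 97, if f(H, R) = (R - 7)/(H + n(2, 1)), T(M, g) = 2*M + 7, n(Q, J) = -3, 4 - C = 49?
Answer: -302/5 ≈ -60.400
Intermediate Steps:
C = -45 (C = 4 - 1*49 = 4 - 49 = -45)
T(M, g) = 7 + 2*M
f(H, R) = (-7 + R)/(-3 + H) (f(H, R) = (R - 7)/(H - 3) = (-7 + R)/(-3 + H))
((T(3, 2) - 29) + C)*f(-7, 13) - 97 = (((7 + 2*3) - 29) - 45)*((-7 + 13)/(-3 - 7)) - 97 = (((7 + 6) - 29) - 45)*(6/(-10)) - 97 = ((13 - 29) - 45)*(-⅒*6) - 97 = (-16 - 45)*(-⅗) - 97 = -61*(-⅗) - 97 = 183/5 - 97 = -302/5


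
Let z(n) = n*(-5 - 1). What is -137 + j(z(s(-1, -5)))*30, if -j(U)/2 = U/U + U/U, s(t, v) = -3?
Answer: -257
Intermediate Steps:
z(n) = -6*n (z(n) = n*(-6) = -6*n)
j(U) = -4 (j(U) = -2*(U/U + U/U) = -2*(1 + 1) = -2*2 = -4)
-137 + j(z(s(-1, -5)))*30 = -137 - 4*30 = -137 - 120 = -257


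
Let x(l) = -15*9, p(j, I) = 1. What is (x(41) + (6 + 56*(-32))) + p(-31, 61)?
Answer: -1920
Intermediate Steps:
x(l) = -135
(x(41) + (6 + 56*(-32))) + p(-31, 61) = (-135 + (6 + 56*(-32))) + 1 = (-135 + (6 - 1792)) + 1 = (-135 - 1786) + 1 = -1921 + 1 = -1920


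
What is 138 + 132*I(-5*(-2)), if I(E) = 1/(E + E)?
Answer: 723/5 ≈ 144.60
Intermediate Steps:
I(E) = 1/(2*E)
138 + 132*I(-5*(-2)) = 138 + 132*(1/(2*((-5*(-2))))) = 138 + 132*((1/2)/10) = 138 + 132*((1/2)*(1/10)) = 138 + 132*(1/20) = 138 + 33/5 = 723/5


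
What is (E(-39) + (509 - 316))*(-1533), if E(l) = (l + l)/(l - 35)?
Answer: -11006940/37 ≈ -2.9749e+5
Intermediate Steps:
E(l) = 2*l/(-35 + l) (E(l) = (2*l)/(-35 + l) = 2*l/(-35 + l))
(E(-39) + (509 - 316))*(-1533) = (2*(-39)/(-35 - 39) + (509 - 316))*(-1533) = (2*(-39)/(-74) + 193)*(-1533) = (2*(-39)*(-1/74) + 193)*(-1533) = (39/37 + 193)*(-1533) = (7180/37)*(-1533) = -11006940/37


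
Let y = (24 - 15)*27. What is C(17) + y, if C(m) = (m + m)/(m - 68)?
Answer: 727/3 ≈ 242.33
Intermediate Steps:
y = 243 (y = 9*27 = 243)
C(m) = 2*m/(-68 + m) (C(m) = (2*m)/(-68 + m) = 2*m/(-68 + m))
C(17) + y = 2*17/(-68 + 17) + 243 = 2*17/(-51) + 243 = 2*17*(-1/51) + 243 = -⅔ + 243 = 727/3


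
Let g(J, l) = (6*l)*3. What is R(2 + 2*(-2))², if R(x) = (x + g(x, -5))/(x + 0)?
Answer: 2116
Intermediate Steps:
g(J, l) = 18*l
R(x) = (-90 + x)/x (R(x) = (x + 18*(-5))/(x + 0) = (x - 90)/x = (-90 + x)/x)
R(2 + 2*(-2))² = ((-90 + (2 + 2*(-2)))/(2 + 2*(-2)))² = ((-90 + (2 - 4))/(2 - 4))² = ((-90 - 2)/(-2))² = (-½*(-92))² = 46² = 2116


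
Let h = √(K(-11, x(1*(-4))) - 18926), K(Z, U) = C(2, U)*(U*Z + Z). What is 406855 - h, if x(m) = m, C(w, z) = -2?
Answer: 406855 - 4*I*√1187 ≈ 4.0686e+5 - 137.81*I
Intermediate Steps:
K(Z, U) = -2*Z - 2*U*Z (K(Z, U) = -2*(U*Z + Z) = -2*(Z + U*Z) = -2*Z - 2*U*Z)
h = 4*I*√1187 (h = √(-2*(-11)*(1 + 1*(-4)) - 18926) = √(-2*(-11)*(1 - 4) - 18926) = √(-2*(-11)*(-3) - 18926) = √(-66 - 18926) = √(-18992) = 4*I*√1187 ≈ 137.81*I)
406855 - h = 406855 - 4*I*√1187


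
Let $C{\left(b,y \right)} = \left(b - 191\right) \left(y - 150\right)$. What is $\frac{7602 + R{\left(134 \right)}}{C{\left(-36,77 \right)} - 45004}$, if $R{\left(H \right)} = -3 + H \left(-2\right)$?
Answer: $- \frac{7331}{28433} \approx -0.25783$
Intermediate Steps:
$R{\left(H \right)} = -3 - 2 H$
$C{\left(b,y \right)} = \left(-191 + b\right) \left(-150 + y\right)$
$\frac{7602 + R{\left(134 \right)}}{C{\left(-36,77 \right)} - 45004} = \frac{7602 - 271}{\left(28650 - 14707 - -5400 - 2772\right) - 45004} = \frac{7602 - 271}{\left(28650 - 14707 + 5400 - 2772\right) - 45004} = \frac{7602 - 271}{16571 - 45004} = \frac{7331}{-28433} = 7331 \left(- \frac{1}{28433}\right) = - \frac{7331}{28433}$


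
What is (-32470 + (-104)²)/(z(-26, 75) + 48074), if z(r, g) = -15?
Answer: -21654/48059 ≈ -0.45057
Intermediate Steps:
(-32470 + (-104)²)/(z(-26, 75) + 48074) = (-32470 + (-104)²)/(-15 + 48074) = (-32470 + 10816)/48059 = -21654*1/48059 = -21654/48059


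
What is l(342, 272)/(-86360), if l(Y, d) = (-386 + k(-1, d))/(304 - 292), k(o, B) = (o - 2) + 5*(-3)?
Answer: 101/259080 ≈ 0.00038984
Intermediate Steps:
k(o, B) = -17 + o (k(o, B) = (-2 + o) - 15 = -17 + o)
l(Y, d) = -101/3 (l(Y, d) = (-386 + (-17 - 1))/(304 - 292) = (-386 - 18)/12 = -404*1/12 = -101/3)
l(342, 272)/(-86360) = -101/3/(-86360) = -101/3*(-1/86360) = 101/259080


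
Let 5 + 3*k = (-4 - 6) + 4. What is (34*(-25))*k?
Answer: 9350/3 ≈ 3116.7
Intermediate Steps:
k = -11/3 (k = -5/3 + ((-4 - 6) + 4)/3 = -5/3 + (-10 + 4)/3 = -5/3 + (⅓)*(-6) = -5/3 - 2 = -11/3 ≈ -3.6667)
(34*(-25))*k = (34*(-25))*(-11/3) = -850*(-11/3) = 9350/3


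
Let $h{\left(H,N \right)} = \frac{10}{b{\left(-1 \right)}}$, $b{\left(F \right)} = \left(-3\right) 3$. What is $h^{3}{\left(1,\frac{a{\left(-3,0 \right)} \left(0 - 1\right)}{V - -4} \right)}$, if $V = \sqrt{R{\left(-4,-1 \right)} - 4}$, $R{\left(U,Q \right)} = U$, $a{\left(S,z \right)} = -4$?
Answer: $- \frac{1000}{729} \approx -1.3717$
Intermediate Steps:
$b{\left(F \right)} = -9$
$V = 2 i \sqrt{2}$ ($V = \sqrt{-4 - 4} = \sqrt{-8} = 2 i \sqrt{2} \approx 2.8284 i$)
$h{\left(H,N \right)} = - \frac{10}{9}$ ($h{\left(H,N \right)} = \frac{10}{-9} = 10 \left(- \frac{1}{9}\right) = - \frac{10}{9}$)
$h^{3}{\left(1,\frac{a{\left(-3,0 \right)} \left(0 - 1\right)}{V - -4} \right)} = \left(- \frac{10}{9}\right)^{3} = - \frac{1000}{729}$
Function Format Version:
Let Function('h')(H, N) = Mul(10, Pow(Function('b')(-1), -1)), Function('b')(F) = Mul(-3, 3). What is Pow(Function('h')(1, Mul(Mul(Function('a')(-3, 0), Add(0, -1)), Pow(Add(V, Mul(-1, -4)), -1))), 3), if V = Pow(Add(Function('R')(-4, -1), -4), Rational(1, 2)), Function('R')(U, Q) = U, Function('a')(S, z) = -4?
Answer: Rational(-1000, 729) ≈ -1.3717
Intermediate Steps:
Function('b')(F) = -9
V = Mul(2, I, Pow(2, Rational(1, 2))) (V = Pow(Add(-4, -4), Rational(1, 2)) = Pow(-8, Rational(1, 2)) = Mul(2, I, Pow(2, Rational(1, 2))) ≈ Mul(2.8284, I))
Function('h')(H, N) = Rational(-10, 9) (Function('h')(H, N) = Mul(10, Pow(-9, -1)) = Mul(10, Rational(-1, 9)) = Rational(-10, 9))
Pow(Function('h')(1, Mul(Mul(Function('a')(-3, 0), Add(0, -1)), Pow(Add(V, Mul(-1, -4)), -1))), 3) = Pow(Rational(-10, 9), 3) = Rational(-1000, 729)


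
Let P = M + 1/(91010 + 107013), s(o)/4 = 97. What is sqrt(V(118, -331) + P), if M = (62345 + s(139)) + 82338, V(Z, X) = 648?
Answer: sqrt(5714094961935374)/198023 ≈ 381.73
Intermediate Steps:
s(o) = 388 (s(o) = 4*97 = 388)
M = 145071 (M = (62345 + 388) + 82338 = 62733 + 82338 = 145071)
P = 28727394634/198023 (P = 145071 + 1/(91010 + 107013) = 145071 + 1/198023 = 28727394634/198023 ≈ 1.4507e+5)
sqrt(V(118, -331) + P) = sqrt(648 + 28727394634/198023) = sqrt(28855713538/198023) = sqrt(5714094961935374)/198023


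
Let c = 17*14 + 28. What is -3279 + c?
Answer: -3013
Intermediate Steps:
c = 266 (c = 238 + 28 = 266)
-3279 + c = -3279 + 266 = -3013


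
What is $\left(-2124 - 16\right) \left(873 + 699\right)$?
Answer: $-3364080$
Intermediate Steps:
$\left(-2124 - 16\right) \left(873 + 699\right) = \left(-2124 - 16\right) 1572 = \left(-2140\right) 1572 = -3364080$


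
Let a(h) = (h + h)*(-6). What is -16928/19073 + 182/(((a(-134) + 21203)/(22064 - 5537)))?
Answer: 56983799114/435074203 ≈ 130.97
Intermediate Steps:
a(h) = -12*h (a(h) = (2*h)*(-6) = -12*h)
-16928/19073 + 182/(((a(-134) + 21203)/(22064 - 5537))) = -16928/19073 + 182/(((-12*(-134) + 21203)/(22064 - 5537))) = -16928*1/19073 + 182/(((1608 + 21203)/16527)) = -16928/19073 + 182/((22811*(1/16527))) = -16928/19073 + 182/(22811/16527) = -16928/19073 + 182*(16527/22811) = -16928/19073 + 3007914/22811 = 56983799114/435074203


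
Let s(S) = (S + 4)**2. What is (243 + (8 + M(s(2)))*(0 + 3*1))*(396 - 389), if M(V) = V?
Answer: 2625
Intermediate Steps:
s(S) = (4 + S)**2
(243 + (8 + M(s(2)))*(0 + 3*1))*(396 - 389) = (243 + (8 + (4 + 2)**2)*(0 + 3*1))*(396 - 389) = (243 + (8 + 6**2)*(0 + 3))*7 = (243 + (8 + 36)*3)*7 = (243 + 44*3)*7 = (243 + 132)*7 = 375*7 = 2625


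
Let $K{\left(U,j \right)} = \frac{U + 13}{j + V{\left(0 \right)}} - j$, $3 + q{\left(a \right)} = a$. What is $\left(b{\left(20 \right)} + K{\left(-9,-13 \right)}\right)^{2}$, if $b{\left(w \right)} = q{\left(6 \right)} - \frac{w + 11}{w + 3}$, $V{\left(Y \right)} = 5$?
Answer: $\frac{423801}{2116} \approx 200.28$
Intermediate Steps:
$q{\left(a \right)} = -3 + a$
$b{\left(w \right)} = 3 - \frac{11 + w}{3 + w}$ ($b{\left(w \right)} = \left(-3 + 6\right) - \frac{w + 11}{w + 3} = 3 - \frac{11 + w}{3 + w}$)
$K{\left(U,j \right)} = - j + \frac{13 + U}{5 + j}$ ($K{\left(U,j \right)} = \frac{U + 13}{j + 5} - j = \frac{13 + U}{5 + j} - j = - j + \frac{13 + U}{5 + j}$)
$\left(b{\left(20 \right)} + K{\left(-9,-13 \right)}\right)^{2} = \left(\frac{2 \left(-1 + 20\right)}{3 + 20} + \frac{13 - 9 - \left(-13\right)^{2} - -65}{5 - 13}\right)^{2} = \left(2 \cdot \frac{1}{23} \cdot 19 + \frac{13 - 9 - 169 + 65}{-8}\right)^{2} = \left(2 \cdot \frac{1}{23} \cdot 19 - \frac{13 - 9 - 169 + 65}{8}\right)^{2} = \left(\frac{38}{23} - - \frac{25}{2}\right)^{2} = \left(\frac{38}{23} + \frac{25}{2}\right)^{2} = \left(\frac{651}{46}\right)^{2} = \frac{423801}{2116}$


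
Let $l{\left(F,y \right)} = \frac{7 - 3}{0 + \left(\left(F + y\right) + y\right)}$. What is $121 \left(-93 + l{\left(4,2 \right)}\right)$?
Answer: $- \frac{22385}{2} \approx -11193.0$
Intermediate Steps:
$l{\left(F,y \right)} = \frac{4}{F + 2 y}$ ($l{\left(F,y \right)} = \frac{4}{0 + \left(F + 2 y\right)} = \frac{4}{F + 2 y}$)
$121 \left(-93 + l{\left(4,2 \right)}\right) = 121 \left(-93 + \frac{4}{4 + 2 \cdot 2}\right) = 121 \left(-93 + \frac{4}{4 + 4}\right) = 121 \left(-93 + \frac{4}{8}\right) = 121 \left(-93 + 4 \cdot \frac{1}{8}\right) = 121 \left(-93 + \frac{1}{2}\right) = 121 \left(- \frac{185}{2}\right) = - \frac{22385}{2}$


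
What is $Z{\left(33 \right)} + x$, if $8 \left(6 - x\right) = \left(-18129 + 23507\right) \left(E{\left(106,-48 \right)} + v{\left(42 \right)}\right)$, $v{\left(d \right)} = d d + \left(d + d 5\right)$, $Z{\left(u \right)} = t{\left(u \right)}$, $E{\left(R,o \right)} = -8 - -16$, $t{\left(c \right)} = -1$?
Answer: $-1360629$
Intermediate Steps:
$E{\left(R,o \right)} = 8$ ($E{\left(R,o \right)} = -8 + 16 = 8$)
$Z{\left(u \right)} = -1$
$v{\left(d \right)} = d^{2} + 6 d$ ($v{\left(d \right)} = d^{2} + \left(d + 5 d\right) = d^{2} + 6 d$)
$x = -1360628$ ($x = 6 - \frac{\left(-18129 + 23507\right) \left(8 + 42 \left(6 + 42\right)\right)}{8} = 6 - \frac{5378 \left(8 + 42 \cdot 48\right)}{8} = 6 - \frac{5378 \left(8 + 2016\right)}{8} = 6 - \frac{5378 \cdot 2024}{8} = 6 - 1360634 = -1360628$)
$Z{\left(33 \right)} + x = -1 - 1360628 = -1360629$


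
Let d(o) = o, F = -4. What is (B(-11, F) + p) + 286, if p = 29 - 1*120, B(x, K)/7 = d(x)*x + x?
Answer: 965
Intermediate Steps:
B(x, K) = 7*x + 7*x² (B(x, K) = 7*(x*x + x) = 7*(x² + x) = 7*(x + x²) = 7*x + 7*x²)
p = -91 (p = 29 - 120 = -91)
(B(-11, F) + p) + 286 = (7*(-11)*(1 - 11) - 91) + 286 = (7*(-11)*(-10) - 91) + 286 = (770 - 91) + 286 = 679 + 286 = 965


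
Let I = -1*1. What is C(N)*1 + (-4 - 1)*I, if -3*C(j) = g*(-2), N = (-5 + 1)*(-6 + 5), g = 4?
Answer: 23/3 ≈ 7.6667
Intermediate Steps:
N = 4 (N = -4*(-1) = 4)
I = -1
C(j) = 8/3 (C(j) = -4*(-2)/3 = -1/3*(-8) = 8/3)
C(N)*1 + (-4 - 1)*I = (8/3)*1 + (-4 - 1)*(-1) = 8/3 - 5*(-1) = 8/3 + 5 = 23/3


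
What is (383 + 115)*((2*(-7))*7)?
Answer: -48804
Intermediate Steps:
(383 + 115)*((2*(-7))*7) = 498*(-14*7) = 498*(-98) = -48804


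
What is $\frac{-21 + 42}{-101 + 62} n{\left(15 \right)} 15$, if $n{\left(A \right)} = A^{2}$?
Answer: $- \frac{23625}{13} \approx -1817.3$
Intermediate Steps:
$\frac{-21 + 42}{-101 + 62} n{\left(15 \right)} 15 = \frac{-21 + 42}{-101 + 62} \cdot 15^{2} \cdot 15 = \frac{21}{-39} \cdot 225 \cdot 15 = 21 \left(- \frac{1}{39}\right) 225 \cdot 15 = \left(- \frac{7}{13}\right) 225 \cdot 15 = \left(- \frac{1575}{13}\right) 15 = - \frac{23625}{13}$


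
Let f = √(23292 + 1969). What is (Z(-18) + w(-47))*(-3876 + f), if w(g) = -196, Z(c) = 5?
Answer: 740316 - 191*√25261 ≈ 7.0996e+5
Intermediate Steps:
f = √25261 ≈ 158.94
(Z(-18) + w(-47))*(-3876 + f) = (5 - 196)*(-3876 + √25261) = -191*(-3876 + √25261) = 740316 - 191*√25261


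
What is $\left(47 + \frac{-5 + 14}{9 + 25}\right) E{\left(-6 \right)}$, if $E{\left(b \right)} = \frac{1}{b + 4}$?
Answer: $- \frac{1607}{68} \approx -23.632$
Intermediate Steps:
$E{\left(b \right)} = \frac{1}{4 + b}$
$\left(47 + \frac{-5 + 14}{9 + 25}\right) E{\left(-6 \right)} = \frac{47 + \frac{-5 + 14}{9 + 25}}{4 - 6} = \frac{47 + \frac{9}{34}}{-2} = \left(47 + 9 \cdot \frac{1}{34}\right) \left(- \frac{1}{2}\right) = \left(47 + \frac{9}{34}\right) \left(- \frac{1}{2}\right) = \frac{1607}{34} \left(- \frac{1}{2}\right) = - \frac{1607}{68}$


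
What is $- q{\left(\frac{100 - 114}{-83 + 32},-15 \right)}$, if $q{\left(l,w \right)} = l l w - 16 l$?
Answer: $\frac{1596}{289} \approx 5.5225$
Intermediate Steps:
$q{\left(l,w \right)} = - 16 l + w l^{2}$ ($q{\left(l,w \right)} = l^{2} w - 16 l = w l^{2} - 16 l = - 16 l + w l^{2}$)
$- q{\left(\frac{100 - 114}{-83 + 32},-15 \right)} = - \frac{100 - 114}{-83 + 32} \left(-16 + \frac{100 - 114}{-83 + 32} \left(-15\right)\right) = - - \frac{14}{-51} \left(-16 + - \frac{14}{-51} \left(-15\right)\right) = - \left(-14\right) \left(- \frac{1}{51}\right) \left(-16 + \left(-14\right) \left(- \frac{1}{51}\right) \left(-15\right)\right) = - \frac{14 \left(-16 + \frac{14}{51} \left(-15\right)\right)}{51} = - \frac{14 \left(-16 - \frac{70}{17}\right)}{51} = - \frac{14 \left(-342\right)}{51 \cdot 17} = \left(-1\right) \left(- \frac{1596}{289}\right) = \frac{1596}{289}$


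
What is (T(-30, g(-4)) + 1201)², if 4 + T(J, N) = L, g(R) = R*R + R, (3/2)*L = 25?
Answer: 13256881/9 ≈ 1.4730e+6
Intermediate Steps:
L = 50/3 (L = (⅔)*25 = 50/3 ≈ 16.667)
g(R) = R + R² (g(R) = R² + R = R + R²)
T(J, N) = 38/3 (T(J, N) = -4 + 50/3 = 38/3)
(T(-30, g(-4)) + 1201)² = (38/3 + 1201)² = (3641/3)² = 13256881/9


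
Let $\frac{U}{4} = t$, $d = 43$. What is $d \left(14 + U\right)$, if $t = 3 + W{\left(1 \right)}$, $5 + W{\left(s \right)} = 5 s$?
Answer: $1118$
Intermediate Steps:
$W{\left(s \right)} = -5 + 5 s$
$t = 3$ ($t = 3 + \left(-5 + 5 \cdot 1\right) = 3 + \left(-5 + 5\right) = 3 + 0 = 3$)
$U = 12$ ($U = 4 \cdot 3 = 12$)
$d \left(14 + U\right) = 43 \left(14 + 12\right) = 43 \cdot 26 = 1118$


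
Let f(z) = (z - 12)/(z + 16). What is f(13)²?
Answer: 1/841 ≈ 0.0011891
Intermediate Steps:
f(z) = (-12 + z)/(16 + z)
f(13)² = ((-12 + 13)/(16 + 13))² = (1/29)² = 1/841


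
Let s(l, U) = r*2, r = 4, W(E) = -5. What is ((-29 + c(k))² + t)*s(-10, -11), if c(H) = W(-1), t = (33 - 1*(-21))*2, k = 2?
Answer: 10112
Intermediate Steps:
t = 108 (t = (33 + 21)*2 = 54*2 = 108)
c(H) = -5
s(l, U) = 8 (s(l, U) = 4*2 = 8)
((-29 + c(k))² + t)*s(-10, -11) = ((-29 - 5)² + 108)*8 = ((-34)² + 108)*8 = (1156 + 108)*8 = 1264*8 = 10112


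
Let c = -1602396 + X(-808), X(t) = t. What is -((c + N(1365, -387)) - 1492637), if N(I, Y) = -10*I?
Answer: 3109491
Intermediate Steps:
c = -1603204 (c = -1602396 - 808 = -1603204)
-((c + N(1365, -387)) - 1492637) = -((-1603204 - 10*1365) - 1492637) = -((-1603204 - 13650) - 1492637) = -(-1616854 - 1492637) = -1*(-3109491) = 3109491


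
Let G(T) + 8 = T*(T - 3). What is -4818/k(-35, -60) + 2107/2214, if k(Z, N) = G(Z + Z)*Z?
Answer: 193457021/197676990 ≈ 0.97865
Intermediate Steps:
G(T) = -8 + T*(-3 + T) (G(T) = -8 + T*(T - 3) = -8 + T*(-3 + T))
k(Z, N) = Z*(-8 - 6*Z + 4*Z**2) (k(Z, N) = (-8 + (Z + Z)**2 - 3*(Z + Z))*Z = (-8 + (2*Z)**2 - 6*Z)*Z = (-8 + 4*Z**2 - 6*Z)*Z = (-8 - 6*Z + 4*Z**2)*Z = Z*(-8 - 6*Z + 4*Z**2))
-4818/k(-35, -60) + 2107/2214 = -4818*(-1/(70*(-4 - 3*(-35) + 2*(-35)**2))) + 2107/2214 = -4818*(-1/(70*(-4 + 105 + 2*1225))) + 2107*(1/2214) = -4818*(-1/(70*(-4 + 105 + 2450))) + 2107/2214 = -4818/(2*(-35)*2551) + 2107/2214 = -4818/(-178570) + 2107/2214 = -4818*(-1/178570) + 2107/2214 = 2409/89285 + 2107/2214 = 193457021/197676990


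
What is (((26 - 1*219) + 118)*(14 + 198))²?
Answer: 252810000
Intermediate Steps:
(((26 - 1*219) + 118)*(14 + 198))² = (((26 - 219) + 118)*212)² = ((-193 + 118)*212)² = (-75*212)² = (-15900)² = 252810000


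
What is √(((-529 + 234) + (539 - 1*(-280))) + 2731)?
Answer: √3255 ≈ 57.053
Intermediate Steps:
√(((-529 + 234) + (539 - 1*(-280))) + 2731) = √((-295 + (539 + 280)) + 2731) = √((-295 + 819) + 2731) = √(524 + 2731) = √3255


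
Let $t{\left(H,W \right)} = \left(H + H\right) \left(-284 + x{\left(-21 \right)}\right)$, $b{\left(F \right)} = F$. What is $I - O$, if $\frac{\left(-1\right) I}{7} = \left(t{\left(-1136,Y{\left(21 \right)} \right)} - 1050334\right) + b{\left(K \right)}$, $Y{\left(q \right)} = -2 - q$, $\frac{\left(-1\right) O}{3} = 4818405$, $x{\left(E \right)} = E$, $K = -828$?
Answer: $16962629$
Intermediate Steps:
$O = -14455215$ ($O = \left(-3\right) 4818405 = -14455215$)
$t{\left(H,W \right)} = - 610 H$ ($t{\left(H,W \right)} = \left(H + H\right) \left(-284 - 21\right) = 2 H \left(-305\right) = - 610 H$)
$I = 2507414$ ($I = - 7 \left(\left(\left(-610\right) \left(-1136\right) - 1050334\right) - 828\right) = - 7 \left(\left(692960 - 1050334\right) - 828\right) = - 7 \left(-357374 - 828\right) = \left(-7\right) \left(-358202\right) = 2507414$)
$I - O = 2507414 - -14455215 = 2507414 + 14455215 = 16962629$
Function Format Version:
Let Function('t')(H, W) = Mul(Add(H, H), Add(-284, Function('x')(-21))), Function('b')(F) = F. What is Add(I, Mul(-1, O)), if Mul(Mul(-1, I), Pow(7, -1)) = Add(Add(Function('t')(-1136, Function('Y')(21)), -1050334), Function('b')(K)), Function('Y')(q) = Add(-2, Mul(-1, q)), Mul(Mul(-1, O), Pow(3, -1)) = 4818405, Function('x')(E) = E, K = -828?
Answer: 16962629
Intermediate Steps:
O = -14455215 (O = Mul(-3, 4818405) = -14455215)
Function('t')(H, W) = Mul(-610, H) (Function('t')(H, W) = Mul(Add(H, H), Add(-284, -21)) = Mul(Mul(2, H), -305) = Mul(-610, H))
I = 2507414 (I = Mul(-7, Add(Add(Mul(-610, -1136), -1050334), -828)) = Mul(-7, Add(Add(692960, -1050334), -828)) = Mul(-7, Add(-357374, -828)) = Mul(-7, -358202) = 2507414)
Add(I, Mul(-1, O)) = Add(2507414, Mul(-1, -14455215)) = Add(2507414, 14455215) = 16962629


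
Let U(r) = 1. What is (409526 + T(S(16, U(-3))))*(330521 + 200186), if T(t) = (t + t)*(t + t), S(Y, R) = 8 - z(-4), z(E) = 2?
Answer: 217414736690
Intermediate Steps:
S(Y, R) = 6 (S(Y, R) = 8 - 1*2 = 8 - 2 = 6)
T(t) = 4*t**2 (T(t) = (2*t)*(2*t) = 4*t**2)
(409526 + T(S(16, U(-3))))*(330521 + 200186) = (409526 + 4*6**2)*(330521 + 200186) = (409526 + 4*36)*530707 = (409526 + 144)*530707 = 409670*530707 = 217414736690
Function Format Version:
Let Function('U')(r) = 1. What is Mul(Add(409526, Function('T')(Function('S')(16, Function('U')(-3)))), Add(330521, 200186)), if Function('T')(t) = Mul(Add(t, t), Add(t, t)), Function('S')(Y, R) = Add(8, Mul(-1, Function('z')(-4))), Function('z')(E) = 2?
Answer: 217414736690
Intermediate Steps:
Function('S')(Y, R) = 6 (Function('S')(Y, R) = Add(8, Mul(-1, 2)) = Add(8, -2) = 6)
Function('T')(t) = Mul(4, Pow(t, 2)) (Function('T')(t) = Mul(Mul(2, t), Mul(2, t)) = Mul(4, Pow(t, 2)))
Mul(Add(409526, Function('T')(Function('S')(16, Function('U')(-3)))), Add(330521, 200186)) = Mul(Add(409526, Mul(4, Pow(6, 2))), Add(330521, 200186)) = Mul(Add(409526, Mul(4, 36)), 530707) = Mul(Add(409526, 144), 530707) = Mul(409670, 530707) = 217414736690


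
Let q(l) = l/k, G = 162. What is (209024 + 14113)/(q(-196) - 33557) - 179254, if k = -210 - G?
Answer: -559428030749/3120752 ≈ -1.7926e+5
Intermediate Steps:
k = -372 (k = -210 - 1*162 = -210 - 162 = -372)
q(l) = -l/372 (q(l) = l/(-372) = l*(-1/372) = -l/372)
(209024 + 14113)/(q(-196) - 33557) - 179254 = (209024 + 14113)/(-1/372*(-196) - 33557) - 179254 = 223137/(49/93 - 33557) - 179254 = 223137/(-3120752/93) - 179254 = 223137*(-93/3120752) - 179254 = -20751741/3120752 - 179254 = -559428030749/3120752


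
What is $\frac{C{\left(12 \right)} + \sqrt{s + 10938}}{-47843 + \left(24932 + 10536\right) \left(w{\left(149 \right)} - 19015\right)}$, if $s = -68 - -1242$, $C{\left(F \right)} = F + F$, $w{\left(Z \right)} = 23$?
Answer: $- \frac{8}{224552033} - \frac{4 \sqrt{757}}{673656099} \approx -1.99 \cdot 10^{-7}$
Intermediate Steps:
$C{\left(F \right)} = 2 F$
$s = 1174$ ($s = -68 + 1242 = 1174$)
$\frac{C{\left(12 \right)} + \sqrt{s + 10938}}{-47843 + \left(24932 + 10536\right) \left(w{\left(149 \right)} - 19015\right)} = \frac{2 \cdot 12 + \sqrt{1174 + 10938}}{-47843 + \left(24932 + 10536\right) \left(23 - 19015\right)} = \frac{24 + \sqrt{12112}}{-47843 + 35468 \left(-18992\right)} = \frac{24 + 4 \sqrt{757}}{-47843 - 673608256} = \frac{24 + 4 \sqrt{757}}{-673656099} = \left(24 + 4 \sqrt{757}\right) \left(- \frac{1}{673656099}\right) = - \frac{8}{224552033} - \frac{4 \sqrt{757}}{673656099}$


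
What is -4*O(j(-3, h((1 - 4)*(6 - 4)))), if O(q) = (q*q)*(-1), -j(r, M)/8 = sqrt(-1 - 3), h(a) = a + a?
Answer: -1024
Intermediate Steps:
h(a) = 2*a
j(r, M) = -16*I (j(r, M) = -8*sqrt(-1 - 3) = -16*I)
O(q) = -q**2 (O(q) = q**2*(-1) = -q**2)
-4*O(j(-3, h((1 - 4)*(6 - 4)))) = -(-4)*(-16*I)**2 = -(-4)*(-256) = -4*256 = -1024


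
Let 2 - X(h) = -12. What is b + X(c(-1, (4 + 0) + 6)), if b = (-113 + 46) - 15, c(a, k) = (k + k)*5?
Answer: -68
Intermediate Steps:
c(a, k) = 10*k (c(a, k) = (2*k)*5 = 10*k)
b = -82 (b = -67 - 15 = -82)
X(h) = 14 (X(h) = 2 - 1*(-12) = 2 + 12 = 14)
b + X(c(-1, (4 + 0) + 6)) = -82 + 14 = -68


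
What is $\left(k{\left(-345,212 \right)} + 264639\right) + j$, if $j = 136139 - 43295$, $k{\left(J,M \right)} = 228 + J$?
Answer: $357366$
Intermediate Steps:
$j = 92844$ ($j = 136139 - 43295 = 92844$)
$\left(k{\left(-345,212 \right)} + 264639\right) + j = \left(\left(228 - 345\right) + 264639\right) + 92844 = \left(-117 + 264639\right) + 92844 = 264522 + 92844 = 357366$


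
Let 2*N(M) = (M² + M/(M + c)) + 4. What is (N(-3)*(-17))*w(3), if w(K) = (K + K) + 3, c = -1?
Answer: -8415/8 ≈ -1051.9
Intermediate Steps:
w(K) = 3 + 2*K (w(K) = 2*K + 3 = 3 + 2*K)
N(M) = 2 + M²/2 + M/(2*(-1 + M)) (N(M) = ((M² + M/(M - 1)) + 4)/2 = ((M² + M/(-1 + M)) + 4)/2 = (4 + M² + M/(-1 + M))/2 = 2 + M²/2 + M/(2*(-1 + M)))
(N(-3)*(-17))*w(3) = (((-4 + (-3)³ - 1*(-3)² + 5*(-3))/(2*(-1 - 3)))*(-17))*(3 + 2*3) = (((½)*(-4 - 27 - 1*9 - 15)/(-4))*(-17))*(3 + 6) = (((½)*(-¼)*(-4 - 27 - 9 - 15))*(-17))*9 = (((½)*(-¼)*(-55))*(-17))*9 = ((55/8)*(-17))*9 = -935/8*9 = -8415/8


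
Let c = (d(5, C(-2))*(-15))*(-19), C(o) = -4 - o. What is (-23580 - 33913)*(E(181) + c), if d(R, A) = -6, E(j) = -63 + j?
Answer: 91528856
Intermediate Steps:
c = -1710 (c = -6*(-15)*(-19) = 90*(-19) = -1710)
(-23580 - 33913)*(E(181) + c) = (-23580 - 33913)*((-63 + 181) - 1710) = -57493*(118 - 1710) = -57493*(-1592) = 91528856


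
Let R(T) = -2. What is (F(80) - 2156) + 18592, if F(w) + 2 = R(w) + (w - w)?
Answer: 16432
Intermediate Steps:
F(w) = -4 (F(w) = -2 + (-2 + (w - w)) = -2 + (-2 + 0) = -2 - 2 = -4)
(F(80) - 2156) + 18592 = (-4 - 2156) + 18592 = -2160 + 18592 = 16432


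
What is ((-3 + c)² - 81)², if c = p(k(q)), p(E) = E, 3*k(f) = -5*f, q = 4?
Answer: 12544/81 ≈ 154.86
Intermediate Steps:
k(f) = -5*f/3 (k(f) = (-5*f)/3 = -5*f/3)
c = -20/3 (c = -5/3*4 = -20/3 ≈ -6.6667)
((-3 + c)² - 81)² = ((-3 - 20/3)² - 81)² = ((-29/3)² - 81)² = (841/9 - 81)² = (112/9)² = 12544/81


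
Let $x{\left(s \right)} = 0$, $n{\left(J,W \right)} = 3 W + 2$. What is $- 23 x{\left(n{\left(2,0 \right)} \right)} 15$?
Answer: $0$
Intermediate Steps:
$n{\left(J,W \right)} = 2 + 3 W$
$- 23 x{\left(n{\left(2,0 \right)} \right)} 15 = \left(-23\right) 0 \cdot 15 = 0 \cdot 15 = 0$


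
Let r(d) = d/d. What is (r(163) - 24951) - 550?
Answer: -25500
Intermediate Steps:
r(d) = 1
(r(163) - 24951) - 550 = (1 - 24951) - 550 = -24950 - 550 = -25500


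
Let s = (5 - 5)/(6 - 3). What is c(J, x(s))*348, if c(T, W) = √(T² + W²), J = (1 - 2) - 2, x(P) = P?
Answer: 1044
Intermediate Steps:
s = 0 (s = 0/3 = 0*(⅓) = 0)
J = -3 (J = -1 - 2 = -3)
c(J, x(s))*348 = √((-3)² + 0²)*348 = √(9 + 0)*348 = √9*348 = 3*348 = 1044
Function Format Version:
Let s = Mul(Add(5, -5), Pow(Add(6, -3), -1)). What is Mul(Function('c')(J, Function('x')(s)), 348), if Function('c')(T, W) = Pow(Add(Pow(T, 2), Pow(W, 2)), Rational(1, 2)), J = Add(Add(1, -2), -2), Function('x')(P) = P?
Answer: 1044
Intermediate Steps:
s = 0 (s = Mul(0, Pow(3, -1)) = Mul(0, Rational(1, 3)) = 0)
J = -3 (J = Add(-1, -2) = -3)
Mul(Function('c')(J, Function('x')(s)), 348) = Mul(Pow(Add(Pow(-3, 2), Pow(0, 2)), Rational(1, 2)), 348) = Mul(Pow(Add(9, 0), Rational(1, 2)), 348) = Mul(Pow(9, Rational(1, 2)), 348) = Mul(3, 348) = 1044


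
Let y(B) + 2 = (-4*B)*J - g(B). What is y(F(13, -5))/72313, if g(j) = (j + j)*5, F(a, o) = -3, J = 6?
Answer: 100/72313 ≈ 0.0013829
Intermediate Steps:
g(j) = 10*j (g(j) = (2*j)*5 = 10*j)
y(B) = -2 - 34*B (y(B) = -2 + (-4*B*6 - 10*B) = -2 + (-24*B - 10*B) = -2 - 34*B)
y(F(13, -5))/72313 = (-2 - 34*(-3))/72313 = (-2 + 102)*(1/72313) = 100*(1/72313) = 100/72313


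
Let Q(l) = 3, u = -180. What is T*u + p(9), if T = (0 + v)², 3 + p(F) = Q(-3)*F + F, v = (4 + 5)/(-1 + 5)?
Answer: -3513/4 ≈ -878.25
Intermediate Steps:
v = 9/4 ≈ 2.2500
p(F) = -3 + 4*F (p(F) = -3 + (3*F + F) = -3 + 4*F)
T = 81/16 (T = (0 + 9/4)² = (9/4)² = 81/16 ≈ 5.0625)
T*u + p(9) = (81/16)*(-180) + (-3 + 4*9) = -3645/4 + (-3 + 36) = -3645/4 + 33 = -3513/4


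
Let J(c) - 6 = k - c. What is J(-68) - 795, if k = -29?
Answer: -750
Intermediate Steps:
J(c) = -23 - c (J(c) = 6 + (-29 - c) = -23 - c)
J(-68) - 795 = (-23 - 1*(-68)) - 795 = (-23 + 68) - 795 = 45 - 795 = -750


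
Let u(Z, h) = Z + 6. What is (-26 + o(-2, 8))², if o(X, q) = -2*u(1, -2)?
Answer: 1600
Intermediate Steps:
u(Z, h) = 6 + Z
o(X, q) = -14 (o(X, q) = -2*(6 + 1) = -2*7 = -14)
(-26 + o(-2, 8))² = (-26 - 14)² = (-40)² = 1600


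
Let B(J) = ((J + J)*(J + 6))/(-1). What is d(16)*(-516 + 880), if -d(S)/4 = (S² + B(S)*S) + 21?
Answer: 15997072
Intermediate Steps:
B(J) = -2*J*(6 + J) (B(J) = ((2*J)*(6 + J))*(-1) = (2*J*(6 + J))*(-1) = -2*J*(6 + J))
d(S) = -84 - 4*S² + 8*S²*(6 + S) (d(S) = -4*((S² + (-2*S*(6 + S))*S) + 21) = -4*((S² - 2*S²*(6 + S)) + 21) = -4*(21 + S² - 2*S²*(6 + S)) = -84 - 4*S² + 8*S²*(6 + S))
d(16)*(-516 + 880) = (-84 + 8*16³ + 44*16²)*(-516 + 880) = (-84 + 8*4096 + 44*256)*364 = (-84 + 32768 + 11264)*364 = 43948*364 = 15997072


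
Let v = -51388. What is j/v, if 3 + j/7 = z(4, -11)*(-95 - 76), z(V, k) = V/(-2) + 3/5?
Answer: -4137/128470 ≈ -0.032202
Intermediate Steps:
z(V, k) = ⅗ - V/2 (z(V, k) = V*(-½) + 3*(⅕) = -V/2 + ⅗ = ⅗ - V/2)
j = 8274/5 (j = -21 + 7*((⅗ - ½*4)*(-95 - 76)) = -21 + 7*((⅗ - 2)*(-171)) = -21 + 7*(-7/5*(-171)) = -21 + 7*(1197/5) = -21 + 8379/5 = 8274/5 ≈ 1654.8)
j/v = (8274/5)/(-51388) = (8274/5)*(-1/51388) = -4137/128470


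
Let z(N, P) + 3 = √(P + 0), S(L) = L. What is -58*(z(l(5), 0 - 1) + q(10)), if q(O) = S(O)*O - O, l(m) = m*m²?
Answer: -5046 - 58*I ≈ -5046.0 - 58.0*I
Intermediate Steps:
l(m) = m³
q(O) = O² - O (q(O) = O*O - O = O² - O)
z(N, P) = -3 + √P (z(N, P) = -3 + √(P + 0) = -3 + √P)
-58*(z(l(5), 0 - 1) + q(10)) = -58*((-3 + √(0 - 1)) + 10*(-1 + 10)) = -58*((-3 + √(-1)) + 10*9) = -58*((-3 + I) + 90) = -58*(87 + I) = -5046 - 58*I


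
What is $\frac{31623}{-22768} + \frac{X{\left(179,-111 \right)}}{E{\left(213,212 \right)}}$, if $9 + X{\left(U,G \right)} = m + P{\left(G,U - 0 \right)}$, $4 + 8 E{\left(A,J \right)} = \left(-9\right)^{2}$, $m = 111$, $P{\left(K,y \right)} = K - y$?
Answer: $- \frac{36678043}{1753136} \approx -20.921$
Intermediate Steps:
$E{\left(A,J \right)} = \frac{77}{8}$ ($E{\left(A,J \right)} = - \frac{1}{2} + \frac{\left(-9\right)^{2}}{8} = - \frac{1}{2} + \frac{1}{8} \cdot 81 = - \frac{1}{2} + \frac{81}{8} = \frac{77}{8}$)
$X{\left(U,G \right)} = 102 + G - U$ ($X{\left(U,G \right)} = -9 - \left(-111 + U - G\right) = -9 + \left(111 + \left(G - \left(U + 0\right)\right)\right) = -9 + \left(111 + \left(G - U\right)\right) = -9 + \left(111 + G - U\right) = 102 + G - U$)
$\frac{31623}{-22768} + \frac{X{\left(179,-111 \right)}}{E{\left(213,212 \right)}} = \frac{31623}{-22768} + \frac{102 - 111 - 179}{\frac{77}{8}} = 31623 \left(- \frac{1}{22768}\right) + \left(102 - 111 - 179\right) \frac{8}{77} = - \frac{31623}{22768} - \frac{1504}{77} = - \frac{36678043}{1753136}$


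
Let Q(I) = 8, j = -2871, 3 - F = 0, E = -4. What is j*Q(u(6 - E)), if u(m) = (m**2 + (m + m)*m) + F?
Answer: -22968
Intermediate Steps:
F = 3 (F = 3 - 1*0 = 3 + 0 = 3)
u(m) = 3 + 3*m**2 (u(m) = (m**2 + (m + m)*m) + 3 = (m**2 + (2*m)*m) + 3 = (m**2 + 2*m**2) + 3 = 3*m**2 + 3 = 3 + 3*m**2)
j*Q(u(6 - E)) = -2871*8 = -22968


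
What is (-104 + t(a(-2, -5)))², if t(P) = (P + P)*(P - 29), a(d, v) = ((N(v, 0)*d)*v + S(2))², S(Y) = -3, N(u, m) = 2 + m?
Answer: 22552830976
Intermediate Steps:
a(d, v) = (-3 + 2*d*v)² (a(d, v) = (((2 + 0)*d)*v - 3)² = ((2*d)*v - 3)² = (2*d*v - 3)² = (-3 + 2*d*v)²)
t(P) = 2*P*(-29 + P) (t(P) = (2*P)*(-29 + P) = 2*P*(-29 + P))
(-104 + t(a(-2, -5)))² = (-104 + 2*(-3 + 2*(-2)*(-5))²*(-29 + (-3 + 2*(-2)*(-5))²))² = (-104 + 2*(-3 + 20)²*(-29 + (-3 + 20)²))² = (-104 + 2*17²*(-29 + 17²))² = (-104 + 2*289*(-29 + 289))² = (-104 + 2*289*260)² = (-104 + 150280)² = 150176² = 22552830976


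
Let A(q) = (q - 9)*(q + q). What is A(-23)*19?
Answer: 27968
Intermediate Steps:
A(q) = 2*q*(-9 + q) (A(q) = (-9 + q)*(2*q) = 2*q*(-9 + q))
A(-23)*19 = (2*(-23)*(-9 - 23))*19 = (2*(-23)*(-32))*19 = 1472*19 = 27968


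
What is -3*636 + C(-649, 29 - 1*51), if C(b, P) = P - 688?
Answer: -2618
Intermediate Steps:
C(b, P) = -688 + P
-3*636 + C(-649, 29 - 1*51) = -3*636 + (-688 + (29 - 1*51)) = -1908 + (-688 + (29 - 51)) = -1908 + (-688 - 22) = -1908 - 710 = -2618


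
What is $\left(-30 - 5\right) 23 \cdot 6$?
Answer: $-4830$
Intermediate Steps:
$\left(-30 - 5\right) 23 \cdot 6 = \left(-35\right) 138 = -4830$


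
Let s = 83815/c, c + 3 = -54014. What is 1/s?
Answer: -54017/83815 ≈ -0.64448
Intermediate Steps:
c = -54017 (c = -3 - 54014 = -54017)
s = -83815/54017 (s = 83815/(-54017) = 83815*(-1/54017) = -83815/54017 ≈ -1.5516)
1/s = 1/(-83815/54017) = -54017/83815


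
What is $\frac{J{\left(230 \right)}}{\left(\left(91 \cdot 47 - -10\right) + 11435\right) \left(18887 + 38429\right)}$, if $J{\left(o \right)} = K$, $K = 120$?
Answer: $\frac{15}{112640269} \approx 1.3317 \cdot 10^{-7}$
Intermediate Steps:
$J{\left(o \right)} = 120$
$\frac{J{\left(230 \right)}}{\left(\left(91 \cdot 47 - -10\right) + 11435\right) \left(18887 + 38429\right)} = \frac{120}{\left(\left(91 \cdot 47 - -10\right) + 11435\right) \left(18887 + 38429\right)} = \frac{120}{\left(\left(4277 + 10\right) + 11435\right) 57316} = \frac{120}{\left(4287 + 11435\right) 57316} = \frac{120}{15722 \cdot 57316} = \frac{120}{901122152} = 120 \cdot \frac{1}{901122152} = \frac{15}{112640269}$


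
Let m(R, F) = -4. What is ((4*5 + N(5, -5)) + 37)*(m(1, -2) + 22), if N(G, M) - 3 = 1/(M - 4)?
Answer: 1078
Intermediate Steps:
N(G, M) = 3 + 1/(-4 + M) (N(G, M) = 3 + 1/(M - 4) = 3 + 1/(-4 + M))
((4*5 + N(5, -5)) + 37)*(m(1, -2) + 22) = ((4*5 + (-11 + 3*(-5))/(-4 - 5)) + 37)*(-4 + 22) = ((20 + (-11 - 15)/(-9)) + 37)*18 = ((20 - ⅑*(-26)) + 37)*18 = ((20 + 26/9) + 37)*18 = (206/9 + 37)*18 = (539/9)*18 = 1078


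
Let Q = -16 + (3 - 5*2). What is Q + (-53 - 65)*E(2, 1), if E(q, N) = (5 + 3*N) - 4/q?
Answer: -731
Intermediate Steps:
Q = -23 (Q = -16 + (3 - 10) = -16 - 7 = -23)
E(q, N) = 5 - 4/q + 3*N (E(q, N) = (5 + 3*N) - 4/q = 5 - 4/q + 3*N)
Q + (-53 - 65)*E(2, 1) = -23 + (-53 - 65)*(5 - 4/2 + 3*1) = -23 - 118*(5 - 4*1/2 + 3) = -23 - 118*(5 - 2 + 3) = -23 - 118*6 = -23 - 708 = -731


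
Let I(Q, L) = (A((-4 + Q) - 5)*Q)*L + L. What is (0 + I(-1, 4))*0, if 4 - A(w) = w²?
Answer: 0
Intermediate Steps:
A(w) = 4 - w²
I(Q, L) = L + L*Q*(4 - (-9 + Q)²) (I(Q, L) = ((4 - ((-4 + Q) - 5)²)*Q)*L + L = ((4 - (-9 + Q)²)*Q)*L + L = (Q*(4 - (-9 + Q)²))*L + L = L*Q*(4 - (-9 + Q)²) + L = L + L*Q*(4 - (-9 + Q)²))
(0 + I(-1, 4))*0 = (0 - 1*4*(-1 - (-4 + (-9 - 1)²)))*0 = (0 - 1*4*(-1 - (-4 + (-10)²)))*0 = (0 - 1*4*(-1 - (-4 + 100)))*0 = (0 - 1*4*(-1 - 1*96))*0 = (0 - 1*4*(-1 - 96))*0 = (0 - 1*4*(-97))*0 = (0 + 388)*0 = 388*0 = 0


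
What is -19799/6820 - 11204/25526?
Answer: -290900277/87043660 ≈ -3.3420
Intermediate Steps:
-19799/6820 - 11204/25526 = -19799*1/6820 - 11204*1/25526 = -19799/6820 - 5602/12763 = -290900277/87043660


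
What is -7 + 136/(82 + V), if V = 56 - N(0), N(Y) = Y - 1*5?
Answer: -865/143 ≈ -6.0490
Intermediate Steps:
N(Y) = -5 + Y (N(Y) = Y - 5 = -5 + Y)
V = 61 (V = 56 - (-5 + 0) = 56 - 1*(-5) = 56 + 5 = 61)
-7 + 136/(82 + V) = -7 + 136/(82 + 61) = -7 + 136/143 = -865/143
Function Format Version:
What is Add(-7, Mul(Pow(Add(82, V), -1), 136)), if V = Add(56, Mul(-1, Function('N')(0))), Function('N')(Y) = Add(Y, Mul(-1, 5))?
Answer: Rational(-865, 143) ≈ -6.0490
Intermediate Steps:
Function('N')(Y) = Add(-5, Y) (Function('N')(Y) = Add(Y, -5) = Add(-5, Y))
V = 61 (V = Add(56, Mul(-1, Add(-5, 0))) = Add(56, Mul(-1, -5)) = Add(56, 5) = 61)
Add(-7, Mul(Pow(Add(82, V), -1), 136)) = Add(-7, Mul(Pow(Add(82, 61), -1), 136)) = Add(-7, Mul(Pow(143, -1), 136)) = Add(-7, Mul(Rational(1, 143), 136)) = Add(-7, Rational(136, 143)) = Rational(-865, 143)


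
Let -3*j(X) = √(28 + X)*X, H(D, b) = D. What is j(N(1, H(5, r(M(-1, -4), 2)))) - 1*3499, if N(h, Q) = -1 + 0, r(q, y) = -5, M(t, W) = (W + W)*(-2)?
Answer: -3499 + √3 ≈ -3497.3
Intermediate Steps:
M(t, W) = -4*W (M(t, W) = (2*W)*(-2) = -4*W)
N(h, Q) = -1
j(X) = -X*√(28 + X)/3 (j(X) = -√(28 + X)*X/3 = -X*√(28 + X)/3)
j(N(1, H(5, r(M(-1, -4), 2)))) - 1*3499 = -⅓*(-1)*√(28 - 1) - 1*3499 = -⅓*(-1)*√27 - 3499 = -⅓*(-1)*3*√3 - 3499 = √3 - 3499 = -3499 + √3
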